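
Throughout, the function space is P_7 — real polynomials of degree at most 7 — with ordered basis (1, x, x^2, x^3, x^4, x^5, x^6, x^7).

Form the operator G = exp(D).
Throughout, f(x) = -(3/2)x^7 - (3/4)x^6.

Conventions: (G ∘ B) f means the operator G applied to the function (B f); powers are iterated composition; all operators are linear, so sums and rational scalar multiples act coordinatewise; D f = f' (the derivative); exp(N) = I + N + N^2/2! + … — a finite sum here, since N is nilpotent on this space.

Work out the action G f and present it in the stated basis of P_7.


the image equals g(x) = -(3/2)x^7 - (45/4)x^6 - 36x^5 - (255/4)x^4 - (135/2)x^3 - (171/4)x^2 - 15x - 9/4

order-1 term: -(21/2)x^6 - (9/2)x^5
order-2 term: -(63/2)x^5 - (45/4)x^4
order-3 term: -(105/2)x^4 - 15x^3
order-4 term: -(105/2)x^3 - (45/4)x^2
order-5 term: -(63/2)x^2 - (9/2)x
order-6 term: -(21/2)x - 3/4
order-7 term: -3/2
the series for exp(D) f terminates at order 7
exp(D) f = -(3/2)x^7 - (45/4)x^6 - 36x^5 - (255/4)x^4 - (135/2)x^3 - (171/4)x^2 - 15x - 9/4


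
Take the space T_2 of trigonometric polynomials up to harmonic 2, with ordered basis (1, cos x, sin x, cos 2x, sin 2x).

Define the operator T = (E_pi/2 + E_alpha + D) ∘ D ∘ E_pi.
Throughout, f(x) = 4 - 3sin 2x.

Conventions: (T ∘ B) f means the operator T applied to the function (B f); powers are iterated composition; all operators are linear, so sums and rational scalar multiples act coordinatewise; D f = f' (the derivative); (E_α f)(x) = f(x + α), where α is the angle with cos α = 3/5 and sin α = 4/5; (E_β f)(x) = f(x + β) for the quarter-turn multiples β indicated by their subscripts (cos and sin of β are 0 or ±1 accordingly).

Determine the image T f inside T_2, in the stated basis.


the image equals g(x) = (192/25)cos 2x + (444/25)sin 2x

E_pi f = 4 - 3sin 2x
D E_pi f = -6cos 2x
E_pi/2 (D ∘ E_pi) f = 6cos 2x
E_alpha (D ∘ E_pi) f = (42/25)cos 2x + (144/25)sin 2x
D (D ∘ E_pi) f = 12sin 2x
(E_pi/2 + E_alpha + D) (D ∘ E_pi) f = (192/25)cos 2x + (444/25)sin 2x


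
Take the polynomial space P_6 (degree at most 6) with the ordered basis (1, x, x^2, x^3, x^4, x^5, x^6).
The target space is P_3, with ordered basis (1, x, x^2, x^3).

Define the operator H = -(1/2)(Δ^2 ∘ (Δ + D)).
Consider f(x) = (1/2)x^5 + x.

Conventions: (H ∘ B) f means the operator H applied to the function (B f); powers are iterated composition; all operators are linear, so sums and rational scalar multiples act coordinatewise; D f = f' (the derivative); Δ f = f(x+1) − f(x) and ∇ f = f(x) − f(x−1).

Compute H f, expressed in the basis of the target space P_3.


g(x) = -30x^2 - 75x - 55

Δ f = (5/2)x^4 + 5x^3 + 5x^2 + (5/2)x + 3/2
D f = (5/2)x^4 + 1
(Δ + D) f = 5x^4 + 5x^3 + 5x^2 + (5/2)x + 5/2
Δ (Δ + D) f = 20x^3 + 45x^2 + 45x + 35/2
Δ Δ (Δ + D) f = 60x^2 + 150x + 110
(-(1/2)(Δ^2 ∘ (Δ + D))) f = -30x^2 - 75x - 55


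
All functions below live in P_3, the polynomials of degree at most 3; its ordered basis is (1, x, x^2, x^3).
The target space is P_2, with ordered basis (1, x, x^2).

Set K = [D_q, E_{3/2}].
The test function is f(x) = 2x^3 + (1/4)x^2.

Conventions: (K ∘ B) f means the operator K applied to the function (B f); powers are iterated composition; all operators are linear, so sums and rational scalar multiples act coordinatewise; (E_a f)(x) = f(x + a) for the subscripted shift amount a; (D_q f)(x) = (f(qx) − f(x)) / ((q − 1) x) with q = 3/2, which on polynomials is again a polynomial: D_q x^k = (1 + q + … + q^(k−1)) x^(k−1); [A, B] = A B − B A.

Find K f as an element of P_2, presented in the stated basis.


g(x) = -6x - 129/16

E_{3/2} f = 2x^3 + (37/4)x^2 + (57/4)x + 117/16
D_q E_{3/2} f = (19/2)x^2 + (185/8)x + 57/4
D_q f = (19/2)x^2 + (5/8)x
E_{3/2} D_q f = (19/2)x^2 + (233/8)x + 357/16
[D_q, E_{3/2}] f = -6x - 129/16


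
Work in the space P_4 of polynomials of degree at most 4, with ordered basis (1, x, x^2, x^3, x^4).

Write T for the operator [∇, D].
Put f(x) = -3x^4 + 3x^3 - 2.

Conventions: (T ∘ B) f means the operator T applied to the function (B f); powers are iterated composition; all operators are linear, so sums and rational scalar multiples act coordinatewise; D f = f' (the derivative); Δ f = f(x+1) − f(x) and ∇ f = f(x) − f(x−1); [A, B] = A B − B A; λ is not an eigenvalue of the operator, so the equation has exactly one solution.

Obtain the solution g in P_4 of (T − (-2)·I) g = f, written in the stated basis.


write g with unknown coordinates in the stated basis and equate coefficients in (T − (-2)·I) g = f
solving from the highest basis element down gives g = -(3/2)x^4 + (3/2)x^3 - 1
check: T g = 0
so T g − (-2)·g = -3x^4 + 3x^3 - 2 = f ✓

the result is g(x) = -(3/2)x^4 + (3/2)x^3 - 1


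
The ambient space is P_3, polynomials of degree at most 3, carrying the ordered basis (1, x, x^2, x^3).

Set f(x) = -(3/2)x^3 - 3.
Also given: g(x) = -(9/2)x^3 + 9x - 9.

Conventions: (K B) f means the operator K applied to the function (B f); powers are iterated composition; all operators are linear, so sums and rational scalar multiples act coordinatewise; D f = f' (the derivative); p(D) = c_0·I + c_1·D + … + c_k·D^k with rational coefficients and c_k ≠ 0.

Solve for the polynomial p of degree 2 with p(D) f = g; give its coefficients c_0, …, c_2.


D^0 f = -(3/2)x^3 - 3
D^1 f = -(9/2)x^2
D^2 f = -9x
matching coefficients of g against c_0 f + c_1 Df + … from the top degree down determines the c_i
solution: c_0 = 3, c_1 = 0, c_2 = -1

p(D) = 3·I − D^2, i.e. c_0 = 3, c_1 = 0, c_2 = -1


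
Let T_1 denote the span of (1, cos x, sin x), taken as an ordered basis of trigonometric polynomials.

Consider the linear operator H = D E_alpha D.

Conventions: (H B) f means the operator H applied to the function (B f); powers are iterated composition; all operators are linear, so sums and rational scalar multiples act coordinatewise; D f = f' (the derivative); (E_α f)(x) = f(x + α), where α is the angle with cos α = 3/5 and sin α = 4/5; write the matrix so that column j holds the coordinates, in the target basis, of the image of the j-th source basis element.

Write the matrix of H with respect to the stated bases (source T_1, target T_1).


image of 1: 0
image of cos x: -(3/5)cos x + (4/5)sin x
image of sin x: -(4/5)cos x - (3/5)sin x
each image's coordinates form column j of the matrix

the matrix is [[0, 0, 0]; [0, -3/5, -4/5]; [0, 4/5, -3/5]] (rows listed top to bottom)


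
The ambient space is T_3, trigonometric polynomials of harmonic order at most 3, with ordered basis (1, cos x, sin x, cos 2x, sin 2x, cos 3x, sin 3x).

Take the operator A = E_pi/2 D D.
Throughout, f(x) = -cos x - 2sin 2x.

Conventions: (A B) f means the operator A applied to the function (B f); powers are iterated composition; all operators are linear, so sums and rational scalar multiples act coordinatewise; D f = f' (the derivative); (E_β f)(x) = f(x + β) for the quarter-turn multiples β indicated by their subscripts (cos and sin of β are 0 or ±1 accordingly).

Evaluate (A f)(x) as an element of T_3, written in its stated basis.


g(x) = -sin x - 8sin 2x

D f = sin x - 4cos 2x
D D f = cos x + 8sin 2x
E_pi/2 D D f = -sin x - 8sin 2x


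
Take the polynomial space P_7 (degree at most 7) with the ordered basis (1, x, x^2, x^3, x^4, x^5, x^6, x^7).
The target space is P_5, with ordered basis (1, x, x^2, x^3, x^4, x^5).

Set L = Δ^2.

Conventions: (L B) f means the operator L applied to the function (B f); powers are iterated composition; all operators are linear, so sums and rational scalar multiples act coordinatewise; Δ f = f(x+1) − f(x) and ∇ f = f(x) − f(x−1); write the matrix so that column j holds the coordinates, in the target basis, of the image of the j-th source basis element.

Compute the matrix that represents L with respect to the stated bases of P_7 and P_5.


the matrix is [[0, 0, 2, 6, 14, 30, 62, 126]; [0, 0, 0, 6, 24, 70, 180, 434]; [0, 0, 0, 0, 12, 60, 210, 630]; [0, 0, 0, 0, 0, 20, 120, 490]; [0, 0, 0, 0, 0, 0, 30, 210]; [0, 0, 0, 0, 0, 0, 0, 42]] (rows listed top to bottom)

image of 1: 0
image of x: 0
image of x^2: 2
image of x^3: 6x + 6
image of x^4: 12x^2 + 24x + 14
image of x^5: 20x^3 + 60x^2 + 70x + 30
image of x^6: 30x^4 + 120x^3 + 210x^2 + 180x + 62
image of x^7: 42x^5 + 210x^4 + 490x^3 + 630x^2 + 434x + 126
each image's coordinates form column j of the matrix


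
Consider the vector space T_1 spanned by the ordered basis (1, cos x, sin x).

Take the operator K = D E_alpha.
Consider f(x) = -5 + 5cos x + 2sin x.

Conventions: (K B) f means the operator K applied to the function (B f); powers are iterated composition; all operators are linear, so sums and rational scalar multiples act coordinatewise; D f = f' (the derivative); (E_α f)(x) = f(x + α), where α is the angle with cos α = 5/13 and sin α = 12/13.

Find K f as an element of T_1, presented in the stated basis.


the image equals g(x) = -(50/13)cos x - (49/13)sin x

E_alpha f = -5 + (49/13)cos x - (50/13)sin x
D E_alpha f = -(50/13)cos x - (49/13)sin x


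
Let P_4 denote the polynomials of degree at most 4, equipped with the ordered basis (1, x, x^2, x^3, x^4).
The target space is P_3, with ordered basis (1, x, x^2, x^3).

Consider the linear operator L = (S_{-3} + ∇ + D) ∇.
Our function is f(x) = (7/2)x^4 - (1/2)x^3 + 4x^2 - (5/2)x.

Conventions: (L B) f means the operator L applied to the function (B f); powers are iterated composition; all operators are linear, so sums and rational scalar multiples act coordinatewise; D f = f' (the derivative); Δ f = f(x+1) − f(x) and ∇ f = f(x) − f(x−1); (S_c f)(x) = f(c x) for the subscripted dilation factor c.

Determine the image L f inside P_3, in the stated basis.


∇ f = 14x^3 - (45/2)x^2 + (47/2)x - 21/2
S_{-3} ∇ f = -378x^3 - (405/2)x^2 - (141/2)x - 21/2
∇ ∇ f = 42x^2 - 87x + 60
D ∇ f = 42x^2 - 45x + 47/2
(S_{-3} + ∇ + D) ∇ f = -378x^3 - (237/2)x^2 - (405/2)x + 73

the result is g(x) = -378x^3 - (237/2)x^2 - (405/2)x + 73


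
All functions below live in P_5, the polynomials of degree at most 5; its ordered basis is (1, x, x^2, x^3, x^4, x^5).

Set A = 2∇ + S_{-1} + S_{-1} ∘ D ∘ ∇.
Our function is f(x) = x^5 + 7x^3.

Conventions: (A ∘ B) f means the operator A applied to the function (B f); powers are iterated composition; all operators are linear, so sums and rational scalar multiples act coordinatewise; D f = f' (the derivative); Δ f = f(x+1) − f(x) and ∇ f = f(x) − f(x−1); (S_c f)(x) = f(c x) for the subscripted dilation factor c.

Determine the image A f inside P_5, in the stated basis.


∇ f = 5x^4 - 10x^3 + 31x^2 - 26x + 8
(2∇) f = 10x^4 - 20x^3 + 62x^2 - 52x + 16
S_{-1} f = -x^5 - 7x^3
∇ f = 5x^4 - 10x^3 + 31x^2 - 26x + 8
D ∇ f = 20x^3 - 30x^2 + 62x - 26
S_{-1} D ∇ f = -20x^3 - 30x^2 - 62x - 26
(2∇ + S_{-1} + S_{-1} ∘ D ∘ ∇) f = -x^5 + 10x^4 - 47x^3 + 32x^2 - 114x - 10

g(x) = -x^5 + 10x^4 - 47x^3 + 32x^2 - 114x - 10


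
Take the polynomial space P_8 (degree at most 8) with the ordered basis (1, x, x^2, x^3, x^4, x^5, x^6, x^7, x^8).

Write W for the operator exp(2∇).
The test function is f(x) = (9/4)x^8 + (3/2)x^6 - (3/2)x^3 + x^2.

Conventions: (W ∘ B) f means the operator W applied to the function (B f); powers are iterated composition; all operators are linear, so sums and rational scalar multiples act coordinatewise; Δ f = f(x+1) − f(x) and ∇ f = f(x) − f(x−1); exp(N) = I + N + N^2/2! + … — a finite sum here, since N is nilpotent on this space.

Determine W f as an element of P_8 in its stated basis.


order-1 term: 36x^7 - 126x^6 + 270x^5 - 360x^4 + 312x^3 - 180x^2 + 67x - 25/2
order-2 term: 252x^6 - 1512x^5 + 4500x^4 - 7920x^3 + 8442x^2 - 5094x + 1351
order-3 term: 1008x^5 - 7560x^4 + 25440x^3 - 46440x^2 + 45144x - 18480
order-4 term: 2520x^4 - 20160x^3 + 65880x^2 - 102240x + 62796
order-5 term: 4032x^3 - 30240x^2 + 80928x - 76320
order-6 term: 4032x^2 - 24192x + 38400
order-7 term: 2304x - 8064
order-8 term: 576
the series for exp(2∇) f terminates at order 8
exp(2∇) f = (9/4)x^8 + 36x^7 + (255/2)x^6 - 234x^5 - 900x^4 + (3405/2)x^3 + 1495x^2 - 3083x + 493/2

the image equals g(x) = (9/4)x^8 + 36x^7 + (255/2)x^6 - 234x^5 - 900x^4 + (3405/2)x^3 + 1495x^2 - 3083x + 493/2


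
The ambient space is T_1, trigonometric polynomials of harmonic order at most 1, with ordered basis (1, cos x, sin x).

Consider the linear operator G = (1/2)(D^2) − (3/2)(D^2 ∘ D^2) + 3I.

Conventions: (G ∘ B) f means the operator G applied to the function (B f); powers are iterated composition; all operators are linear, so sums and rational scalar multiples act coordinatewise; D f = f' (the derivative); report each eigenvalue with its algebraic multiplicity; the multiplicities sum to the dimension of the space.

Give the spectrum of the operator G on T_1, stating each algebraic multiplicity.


image of 1: 3
image of cos x: cos x
image of sin x: sin x
the matrix is diagonal; its diagonal is (3, 1, 1)
for a triangular matrix the eigenvalues are the diagonal entries, with algebraic multiplicity their repetition count

λ = 1 (multiplicity 2), λ = 3 (multiplicity 1)


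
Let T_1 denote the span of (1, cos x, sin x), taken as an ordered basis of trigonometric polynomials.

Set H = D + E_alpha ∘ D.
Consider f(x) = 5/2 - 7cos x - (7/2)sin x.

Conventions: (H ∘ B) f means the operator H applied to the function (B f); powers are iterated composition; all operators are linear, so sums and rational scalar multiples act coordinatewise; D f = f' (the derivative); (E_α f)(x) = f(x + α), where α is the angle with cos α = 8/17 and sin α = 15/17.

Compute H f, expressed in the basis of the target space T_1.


g(x) = (35/34)cos x + (455/34)sin x

D f = -(7/2)cos x + 7sin x
D f = -(7/2)cos x + 7sin x
E_alpha D f = (77/17)cos x + (217/34)sin x
(D + E_alpha ∘ D) f = (35/34)cos x + (455/34)sin x


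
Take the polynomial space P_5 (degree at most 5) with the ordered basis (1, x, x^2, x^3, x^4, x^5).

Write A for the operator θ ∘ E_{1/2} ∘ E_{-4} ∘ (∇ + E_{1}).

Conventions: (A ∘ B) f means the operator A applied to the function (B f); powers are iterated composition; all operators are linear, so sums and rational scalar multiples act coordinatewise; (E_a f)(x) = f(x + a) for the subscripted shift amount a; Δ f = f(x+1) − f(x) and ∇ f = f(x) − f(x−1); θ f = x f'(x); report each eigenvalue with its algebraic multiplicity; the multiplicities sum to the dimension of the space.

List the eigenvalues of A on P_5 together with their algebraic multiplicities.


λ = 0 (multiplicity 1), λ = 1 (multiplicity 1), λ = 2 (multiplicity 1), λ = 3 (multiplicity 1), λ = 4 (multiplicity 1), λ = 5 (multiplicity 1)

image of 1: 0
image of x: x
image of x^2: 2x^2 - 3x
image of x^3: 3x^3 - 9x^2 - (21/4)x
image of x^4: 4x^4 - 18x^3 - 21x^2 + (261/2)x
image of x^5: 5x^5 - 30x^4 - (105/2)x^3 + (1305/2)x^2 - (17675/16)x
the matrix is upper triangular; its diagonal is (0, 1, 2, 3, 4, 5)
for a triangular matrix the eigenvalues are the diagonal entries, with algebraic multiplicity their repetition count


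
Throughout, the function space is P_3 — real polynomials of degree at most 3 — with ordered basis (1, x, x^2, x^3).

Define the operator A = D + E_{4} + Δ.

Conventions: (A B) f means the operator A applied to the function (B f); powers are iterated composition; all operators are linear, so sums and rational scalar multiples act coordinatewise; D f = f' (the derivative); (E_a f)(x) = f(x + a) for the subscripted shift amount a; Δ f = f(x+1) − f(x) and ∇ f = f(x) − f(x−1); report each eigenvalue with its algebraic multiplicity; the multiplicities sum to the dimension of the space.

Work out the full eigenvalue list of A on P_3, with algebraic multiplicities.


image of 1: 1
image of x: x + 6
image of x^2: x^2 + 12x + 17
image of x^3: x^3 + 18x^2 + 51x + 65
the matrix is upper triangular; its diagonal is (1, 1, 1, 1)
for a triangular matrix the eigenvalues are the diagonal entries, with algebraic multiplicity their repetition count

λ = 1 (multiplicity 4)


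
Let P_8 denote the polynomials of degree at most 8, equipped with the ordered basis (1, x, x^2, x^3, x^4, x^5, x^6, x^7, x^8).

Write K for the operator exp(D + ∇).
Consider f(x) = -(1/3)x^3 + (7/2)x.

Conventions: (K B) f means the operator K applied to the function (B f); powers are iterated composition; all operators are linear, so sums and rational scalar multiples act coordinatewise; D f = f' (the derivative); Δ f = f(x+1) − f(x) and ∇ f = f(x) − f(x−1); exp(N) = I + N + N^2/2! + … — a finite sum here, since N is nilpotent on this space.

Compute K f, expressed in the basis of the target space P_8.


order-1 term: -2x^2 + x + 20/3
order-2 term: -4x + 2
order-3 term: -8/3
the series for exp(D + ∇) f terminates at order 3
exp(D + ∇) f = -(1/3)x^3 - 2x^2 + (1/2)x + 6

g(x) = -(1/3)x^3 - 2x^2 + (1/2)x + 6


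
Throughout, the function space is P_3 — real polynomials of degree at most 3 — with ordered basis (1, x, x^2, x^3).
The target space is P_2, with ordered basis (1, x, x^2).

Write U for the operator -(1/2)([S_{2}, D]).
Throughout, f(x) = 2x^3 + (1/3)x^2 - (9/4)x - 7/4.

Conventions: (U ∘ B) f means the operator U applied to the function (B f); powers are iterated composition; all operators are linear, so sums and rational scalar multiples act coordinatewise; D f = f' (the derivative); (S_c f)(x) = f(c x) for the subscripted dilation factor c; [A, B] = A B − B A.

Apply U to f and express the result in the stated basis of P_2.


the image equals g(x) = 12x^2 + (2/3)x - 9/8

D f = 6x^2 + (2/3)x - 9/4
S_{2} D f = 24x^2 + (4/3)x - 9/4
S_{2} f = 16x^3 + (4/3)x^2 - (9/2)x - 7/4
D S_{2} f = 48x^2 + (8/3)x - 9/2
[S_{2}, D] f = -24x^2 - (4/3)x + 9/4
(-(1/2)([S_{2}, D])) f = 12x^2 + (2/3)x - 9/8


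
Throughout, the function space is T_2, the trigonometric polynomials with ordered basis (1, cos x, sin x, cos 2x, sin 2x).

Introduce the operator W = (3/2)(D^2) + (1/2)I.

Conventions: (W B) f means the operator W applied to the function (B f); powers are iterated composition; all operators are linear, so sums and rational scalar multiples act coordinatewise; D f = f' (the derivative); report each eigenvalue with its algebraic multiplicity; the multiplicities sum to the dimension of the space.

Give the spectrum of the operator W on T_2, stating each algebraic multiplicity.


image of 1: 1/2
image of cos x: -cos x
image of sin x: -sin x
image of cos 2x: -(11/2)cos 2x
image of sin 2x: -(11/2)sin 2x
the matrix is diagonal; its diagonal is (1/2, -1, -1, -11/2, -11/2)
for a triangular matrix the eigenvalues are the diagonal entries, with algebraic multiplicity their repetition count

λ = -11/2 (multiplicity 2), λ = -1 (multiplicity 2), λ = 1/2 (multiplicity 1)


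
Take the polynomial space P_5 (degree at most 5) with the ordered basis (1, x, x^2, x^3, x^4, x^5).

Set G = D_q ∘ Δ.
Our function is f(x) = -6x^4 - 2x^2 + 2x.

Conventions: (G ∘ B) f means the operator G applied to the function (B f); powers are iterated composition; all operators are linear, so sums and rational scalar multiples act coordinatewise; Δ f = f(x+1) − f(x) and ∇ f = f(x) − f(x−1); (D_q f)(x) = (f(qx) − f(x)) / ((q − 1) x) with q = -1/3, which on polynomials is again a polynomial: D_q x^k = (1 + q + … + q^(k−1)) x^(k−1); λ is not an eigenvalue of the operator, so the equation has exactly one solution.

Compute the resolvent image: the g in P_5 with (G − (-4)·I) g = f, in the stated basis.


the result is g(x) = -(3/2)x^4 + (2/3)x^2 + 2x + 7/6

write g with unknown coordinates in the stated basis and equate coefficients in (G − (-4)·I) g = f
solving from the highest basis element down gives g = -(3/2)x^4 + (2/3)x^2 + 2x + 7/6
check: G g = -(14/3)x^2 - 6x - 14/3
so G g − (-4)·g = -6x^4 - 2x^2 + 2x = f ✓


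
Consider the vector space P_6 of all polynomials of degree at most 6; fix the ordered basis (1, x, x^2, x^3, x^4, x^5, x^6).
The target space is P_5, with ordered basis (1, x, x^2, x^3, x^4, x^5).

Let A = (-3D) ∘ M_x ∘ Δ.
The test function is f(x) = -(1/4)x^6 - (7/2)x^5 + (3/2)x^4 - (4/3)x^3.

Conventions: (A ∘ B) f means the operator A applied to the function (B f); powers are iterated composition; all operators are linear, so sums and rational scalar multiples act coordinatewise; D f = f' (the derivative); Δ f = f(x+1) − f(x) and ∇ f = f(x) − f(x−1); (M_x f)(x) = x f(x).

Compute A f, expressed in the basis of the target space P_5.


Δ f = -(3/2)x^5 - (85/4)x^4 - 34x^3 - (135/4)x^2 - 17x - 43/12
M_x Δ f = -(3/2)x^6 - (85/4)x^5 - 34x^4 - (135/4)x^3 - 17x^2 - (43/12)x
D M_x Δ f = -9x^5 - (425/4)x^4 - 136x^3 - (405/4)x^2 - 34x - 43/12
(-3D) M_x Δ f = 27x^5 + (1275/4)x^4 + 408x^3 + (1215/4)x^2 + 102x + 43/4

g(x) = 27x^5 + (1275/4)x^4 + 408x^3 + (1215/4)x^2 + 102x + 43/4


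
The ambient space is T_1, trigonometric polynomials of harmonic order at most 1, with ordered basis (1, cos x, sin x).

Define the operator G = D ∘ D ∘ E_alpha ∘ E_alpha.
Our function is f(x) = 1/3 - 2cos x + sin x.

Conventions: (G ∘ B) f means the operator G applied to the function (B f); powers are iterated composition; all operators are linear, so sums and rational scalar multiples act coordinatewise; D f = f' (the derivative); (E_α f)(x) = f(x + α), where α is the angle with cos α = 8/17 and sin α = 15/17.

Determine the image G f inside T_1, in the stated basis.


E_alpha f = 1/3 - (1/17)cos x + (38/17)sin x
E_alpha E_alpha f = 1/3 + (562/289)cos x + (319/289)sin x
D E_alpha E_alpha f = (319/289)cos x - (562/289)sin x
D (D ∘ E_alpha ∘ E_alpha) f = -(562/289)cos x - (319/289)sin x

the result is g(x) = -(562/289)cos x - (319/289)sin x


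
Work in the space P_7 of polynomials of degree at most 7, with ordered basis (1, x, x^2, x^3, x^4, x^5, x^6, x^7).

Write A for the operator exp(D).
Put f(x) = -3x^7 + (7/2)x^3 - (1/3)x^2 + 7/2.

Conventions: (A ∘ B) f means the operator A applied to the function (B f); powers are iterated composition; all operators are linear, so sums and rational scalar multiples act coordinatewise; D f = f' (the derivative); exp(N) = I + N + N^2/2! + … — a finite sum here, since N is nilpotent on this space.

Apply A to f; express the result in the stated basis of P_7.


order-1 term: -21x^6 + (21/2)x^2 - (2/3)x
order-2 term: -63x^5 + (21/2)x - 1/3
order-3 term: -105x^4 + 7/2
order-4 term: -105x^3
order-5 term: -63x^2
order-6 term: -21x
order-7 term: -3
the series for exp(D) f terminates at order 7
exp(D) f = -3x^7 - 21x^6 - 63x^5 - 105x^4 - (203/2)x^3 - (317/6)x^2 - (67/6)x + 11/3

the image equals g(x) = -3x^7 - 21x^6 - 63x^5 - 105x^4 - (203/2)x^3 - (317/6)x^2 - (67/6)x + 11/3


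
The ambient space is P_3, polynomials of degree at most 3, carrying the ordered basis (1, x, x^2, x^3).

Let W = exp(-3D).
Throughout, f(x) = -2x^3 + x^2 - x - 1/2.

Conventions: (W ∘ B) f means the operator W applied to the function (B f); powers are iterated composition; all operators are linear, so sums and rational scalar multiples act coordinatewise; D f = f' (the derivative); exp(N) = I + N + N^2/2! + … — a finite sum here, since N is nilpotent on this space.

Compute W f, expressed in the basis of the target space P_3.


the image equals g(x) = -2x^3 + 19x^2 - 61x + 131/2

order-1 term: 18x^2 - 6x + 3
order-2 term: -54x + 9
order-3 term: 54
the series for exp(-3D) f terminates at order 3
exp(-3D) f = -2x^3 + 19x^2 - 61x + 131/2


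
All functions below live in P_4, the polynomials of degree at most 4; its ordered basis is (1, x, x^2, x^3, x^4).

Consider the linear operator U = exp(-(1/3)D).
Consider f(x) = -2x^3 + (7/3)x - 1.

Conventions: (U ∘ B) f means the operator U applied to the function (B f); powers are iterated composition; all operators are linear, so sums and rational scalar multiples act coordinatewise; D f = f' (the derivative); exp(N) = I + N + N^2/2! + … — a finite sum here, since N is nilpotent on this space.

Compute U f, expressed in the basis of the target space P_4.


order-1 term: 2x^2 - 7/9
order-2 term: -(2/3)x
order-3 term: 2/27
the series for exp(-(1/3)D) f terminates at order 3
exp(-(1/3)D) f = -2x^3 + 2x^2 + (5/3)x - 46/27

g(x) = -2x^3 + 2x^2 + (5/3)x - 46/27


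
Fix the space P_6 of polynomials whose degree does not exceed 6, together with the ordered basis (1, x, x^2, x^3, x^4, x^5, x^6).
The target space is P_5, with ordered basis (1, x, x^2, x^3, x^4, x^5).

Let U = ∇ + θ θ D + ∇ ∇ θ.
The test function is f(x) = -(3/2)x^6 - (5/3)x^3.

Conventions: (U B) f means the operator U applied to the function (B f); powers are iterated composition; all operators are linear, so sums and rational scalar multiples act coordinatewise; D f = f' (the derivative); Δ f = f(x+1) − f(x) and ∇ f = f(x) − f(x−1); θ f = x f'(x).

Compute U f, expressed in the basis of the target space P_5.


the result is g(x) = -234x^5 - (495/2)x^4 + 1050x^3 - (3785/2)x^2 + 1586x - 3169/6

∇ f = -9x^5 + (45/2)x^4 - 30x^3 + (35/2)x^2 - 4x - 1/6
D f = -9x^5 - 5x^2
θ D f = -45x^5 - 10x^2
θ θ D f = -225x^5 - 20x^2
θ f = -9x^6 - 5x^3
∇ θ f = -54x^5 + 135x^4 - 180x^3 + 120x^2 - 39x + 4
∇ ∇ θ f = -270x^4 + 1080x^3 - 1890x^2 + 1590x - 528
(∇ + θ θ D + ∇ ∇ θ) f = -234x^5 - (495/2)x^4 + 1050x^3 - (3785/2)x^2 + 1586x - 3169/6


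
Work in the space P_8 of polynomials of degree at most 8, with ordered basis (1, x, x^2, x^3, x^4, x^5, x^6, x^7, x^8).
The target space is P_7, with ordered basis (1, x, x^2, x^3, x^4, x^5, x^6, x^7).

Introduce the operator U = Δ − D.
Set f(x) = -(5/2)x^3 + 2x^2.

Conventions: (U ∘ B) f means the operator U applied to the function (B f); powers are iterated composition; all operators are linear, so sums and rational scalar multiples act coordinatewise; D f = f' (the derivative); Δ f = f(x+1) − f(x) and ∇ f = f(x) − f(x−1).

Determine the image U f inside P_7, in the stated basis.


g(x) = -(15/2)x - 1/2

Δ f = -(15/2)x^2 - (7/2)x - 1/2
D f = -(15/2)x^2 + 4x
(-D) f = (15/2)x^2 - 4x
(Δ − D) f = -(15/2)x - 1/2


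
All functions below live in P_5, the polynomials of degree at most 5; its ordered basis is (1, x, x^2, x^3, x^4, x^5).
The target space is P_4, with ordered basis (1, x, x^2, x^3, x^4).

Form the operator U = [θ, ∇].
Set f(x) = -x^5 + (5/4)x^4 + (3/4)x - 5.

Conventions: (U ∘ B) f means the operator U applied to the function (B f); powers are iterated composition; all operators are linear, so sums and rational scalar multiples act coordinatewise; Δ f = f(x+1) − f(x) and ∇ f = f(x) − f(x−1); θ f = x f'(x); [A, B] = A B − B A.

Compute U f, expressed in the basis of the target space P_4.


the image equals g(x) = 5x^4 - 25x^3 + 45x^2 - 35x + 37/4

∇ f = -5x^4 + 15x^3 - (35/2)x^2 + 10x - 3/2
θ ∇ f = -20x^4 + 45x^3 - 35x^2 + 10x
θ f = -5x^5 + 5x^4 + (3/4)x
∇ θ f = -25x^4 + 70x^3 - 80x^2 + 45x - 37/4
[θ, ∇] f = 5x^4 - 25x^3 + 45x^2 - 35x + 37/4


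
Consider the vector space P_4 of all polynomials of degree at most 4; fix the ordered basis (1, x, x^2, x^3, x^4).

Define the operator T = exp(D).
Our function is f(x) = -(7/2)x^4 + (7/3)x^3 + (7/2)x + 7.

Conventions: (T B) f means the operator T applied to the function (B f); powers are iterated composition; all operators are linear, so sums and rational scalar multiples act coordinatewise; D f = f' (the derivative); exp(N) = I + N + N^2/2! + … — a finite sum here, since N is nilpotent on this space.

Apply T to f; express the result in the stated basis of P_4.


the result is g(x) = -(7/2)x^4 - (35/3)x^3 - 14x^2 - (7/2)x + 28/3

order-1 term: -14x^3 + 7x^2 + 7/2
order-2 term: -21x^2 + 7x
order-3 term: -14x + 7/3
order-4 term: -7/2
the series for exp(D) f terminates at order 4
exp(D) f = -(7/2)x^4 - (35/3)x^3 - 14x^2 - (7/2)x + 28/3


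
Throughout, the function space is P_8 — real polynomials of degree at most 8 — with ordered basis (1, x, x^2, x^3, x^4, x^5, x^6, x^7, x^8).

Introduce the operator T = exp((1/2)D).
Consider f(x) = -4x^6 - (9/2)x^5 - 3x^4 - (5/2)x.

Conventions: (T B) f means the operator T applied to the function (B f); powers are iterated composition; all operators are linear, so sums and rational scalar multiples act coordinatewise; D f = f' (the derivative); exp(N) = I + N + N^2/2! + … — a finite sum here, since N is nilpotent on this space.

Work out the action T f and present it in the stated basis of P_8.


the result is g(x) = -4x^6 - (33/2)x^5 - (117/4)x^4 - (109/4)x^3 - (111/8)x^2 - (197/32)x - 105/64

order-1 term: -12x^5 - (45/4)x^4 - 6x^3 - 5/4
order-2 term: -15x^4 - (45/4)x^3 - (9/2)x^2
order-3 term: -10x^3 - (45/8)x^2 - (3/2)x
order-4 term: -(15/4)x^2 - (45/32)x - 3/16
order-5 term: -(3/4)x - 9/64
order-6 term: -1/16
the series for exp((1/2)D) f terminates at order 6
exp((1/2)D) f = -4x^6 - (33/2)x^5 - (117/4)x^4 - (109/4)x^3 - (111/8)x^2 - (197/32)x - 105/64


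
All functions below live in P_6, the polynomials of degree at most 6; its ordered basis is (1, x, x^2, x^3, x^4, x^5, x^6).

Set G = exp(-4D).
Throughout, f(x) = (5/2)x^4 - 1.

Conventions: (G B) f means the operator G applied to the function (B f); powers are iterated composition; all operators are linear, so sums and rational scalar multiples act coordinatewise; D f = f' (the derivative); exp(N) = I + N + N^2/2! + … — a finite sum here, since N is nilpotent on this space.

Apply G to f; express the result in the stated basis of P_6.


g(x) = (5/2)x^4 - 40x^3 + 240x^2 - 640x + 639

order-1 term: -40x^3
order-2 term: 240x^2
order-3 term: -640x
order-4 term: 640
the series for exp(-4D) f terminates at order 4
exp(-4D) f = (5/2)x^4 - 40x^3 + 240x^2 - 640x + 639


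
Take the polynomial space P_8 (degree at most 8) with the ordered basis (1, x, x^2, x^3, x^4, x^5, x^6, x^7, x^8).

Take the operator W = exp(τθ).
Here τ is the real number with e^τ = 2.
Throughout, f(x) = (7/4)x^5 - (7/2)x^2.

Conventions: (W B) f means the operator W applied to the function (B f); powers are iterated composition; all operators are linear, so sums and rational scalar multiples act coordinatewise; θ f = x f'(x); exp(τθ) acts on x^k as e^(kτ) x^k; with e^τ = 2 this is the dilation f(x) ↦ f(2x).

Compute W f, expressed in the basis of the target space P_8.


g(x) = 56x^5 - 14x^2

exp(τθ) x^k = e^(kτ) x^k; with e^τ = 2 this sends x^k to 2^k x^k
x^2 ↦ 4 x^2
x^5 ↦ 32 x^5
applying this coordinatewise to f: exp(τθ) f = 56x^5 - 14x^2


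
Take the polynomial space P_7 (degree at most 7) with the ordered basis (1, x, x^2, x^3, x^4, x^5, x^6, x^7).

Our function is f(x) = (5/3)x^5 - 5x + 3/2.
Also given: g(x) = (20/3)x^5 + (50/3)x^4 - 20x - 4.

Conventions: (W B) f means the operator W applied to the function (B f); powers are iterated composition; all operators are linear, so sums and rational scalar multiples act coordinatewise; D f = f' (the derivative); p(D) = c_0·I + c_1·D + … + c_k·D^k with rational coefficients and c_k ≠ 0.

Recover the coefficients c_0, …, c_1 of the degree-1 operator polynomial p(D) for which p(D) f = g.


D^0 f = (5/3)x^5 - 5x + 3/2
D^1 f = (25/3)x^4 - 5
matching coefficients of g against c_0 f + c_1 Df + … from the top degree down determines the c_i
solution: c_0 = 4, c_1 = 2

c_0 = 4, c_1 = 2


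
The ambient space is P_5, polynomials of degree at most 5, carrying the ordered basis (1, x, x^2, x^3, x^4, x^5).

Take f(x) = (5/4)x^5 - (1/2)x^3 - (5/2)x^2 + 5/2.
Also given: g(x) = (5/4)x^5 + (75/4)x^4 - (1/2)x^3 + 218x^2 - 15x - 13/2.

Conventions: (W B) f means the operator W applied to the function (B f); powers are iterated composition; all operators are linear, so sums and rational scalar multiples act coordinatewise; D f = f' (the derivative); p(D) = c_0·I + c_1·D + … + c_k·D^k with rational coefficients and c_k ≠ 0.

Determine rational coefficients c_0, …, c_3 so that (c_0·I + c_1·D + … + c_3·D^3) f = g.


p(D) = I + 3·D + 3·D^3, i.e. c_0 = 1, c_1 = 3, c_2 = 0, c_3 = 3

D^0 f = (5/4)x^5 - (1/2)x^3 - (5/2)x^2 + 5/2
D^1 f = (25/4)x^4 - (3/2)x^2 - 5x
D^2 f = 25x^3 - 3x - 5
D^3 f = 75x^2 - 3
matching coefficients of g against c_0 f + c_1 Df + … from the top degree down determines the c_i
solution: c_0 = 1, c_1 = 3, c_2 = 0, c_3 = 3


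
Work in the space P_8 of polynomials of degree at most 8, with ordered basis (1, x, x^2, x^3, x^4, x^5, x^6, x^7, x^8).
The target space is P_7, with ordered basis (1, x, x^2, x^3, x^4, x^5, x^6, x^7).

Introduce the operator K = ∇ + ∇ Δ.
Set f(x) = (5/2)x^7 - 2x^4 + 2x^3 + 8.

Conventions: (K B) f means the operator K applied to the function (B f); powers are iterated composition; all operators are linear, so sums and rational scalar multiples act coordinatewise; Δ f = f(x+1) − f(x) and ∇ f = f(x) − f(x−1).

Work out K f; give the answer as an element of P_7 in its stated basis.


the image equals g(x) = (35/2)x^6 + (105/2)x^5 + (175/2)x^4 + (159/2)x^3 + (93/2)x^2 + (31/2)x + 5/2

∇ f = (35/2)x^6 - (105/2)x^5 + (175/2)x^4 - (191/2)x^3 + (141/2)x^2 - (63/2)x + 13/2
Δ f = (35/2)x^6 + (105/2)x^5 + (175/2)x^4 + (159/2)x^3 + (93/2)x^2 + (31/2)x + 5/2
∇ Δ f = 105x^5 + 175x^3 - 24x^2 + 47x - 4
(∇ + ∇ Δ) f = (35/2)x^6 + (105/2)x^5 + (175/2)x^4 + (159/2)x^3 + (93/2)x^2 + (31/2)x + 5/2


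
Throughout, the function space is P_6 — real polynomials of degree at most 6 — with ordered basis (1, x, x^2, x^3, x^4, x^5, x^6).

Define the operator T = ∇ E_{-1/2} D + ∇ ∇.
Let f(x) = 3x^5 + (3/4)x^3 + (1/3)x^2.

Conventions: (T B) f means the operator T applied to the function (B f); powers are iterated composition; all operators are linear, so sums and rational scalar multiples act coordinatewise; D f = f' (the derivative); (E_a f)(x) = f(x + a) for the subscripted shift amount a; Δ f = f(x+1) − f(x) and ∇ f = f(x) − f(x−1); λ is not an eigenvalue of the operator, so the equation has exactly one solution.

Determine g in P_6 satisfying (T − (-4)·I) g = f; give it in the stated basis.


g(x) = (3/4)x^5 - (117/16)x^3 + (271/12)x^2 - (27/8)x - 821/24

write g with unknown coordinates in the stated basis and equate coefficients in (T − (-4)·I) g = f
solving from the highest basis element down gives g = (3/4)x^5 - (117/16)x^3 + (271/12)x^2 - (27/8)x - 821/24
check: T g = 30x^3 - 90x^2 + (27/2)x + 821/6
so T g − (-4)·g = 3x^5 + (3/4)x^3 + (1/3)x^2 = f ✓


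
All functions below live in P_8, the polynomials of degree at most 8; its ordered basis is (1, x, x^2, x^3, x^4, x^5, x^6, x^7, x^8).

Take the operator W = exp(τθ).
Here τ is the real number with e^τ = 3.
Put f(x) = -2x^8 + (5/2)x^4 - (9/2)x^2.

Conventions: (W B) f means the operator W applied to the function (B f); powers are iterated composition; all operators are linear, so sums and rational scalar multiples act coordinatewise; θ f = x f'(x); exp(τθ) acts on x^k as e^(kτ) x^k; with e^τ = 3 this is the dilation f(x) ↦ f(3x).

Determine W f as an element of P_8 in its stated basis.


exp(τθ) x^k = e^(kτ) x^k; with e^τ = 3 this sends x^k to 3^k x^k
x^2 ↦ 9 x^2
x^4 ↦ 81 x^4
x^8 ↦ 6561 x^8
applying this coordinatewise to f: exp(τθ) f = -13122x^8 + (405/2)x^4 - (81/2)x^2

the image equals g(x) = -13122x^8 + (405/2)x^4 - (81/2)x^2


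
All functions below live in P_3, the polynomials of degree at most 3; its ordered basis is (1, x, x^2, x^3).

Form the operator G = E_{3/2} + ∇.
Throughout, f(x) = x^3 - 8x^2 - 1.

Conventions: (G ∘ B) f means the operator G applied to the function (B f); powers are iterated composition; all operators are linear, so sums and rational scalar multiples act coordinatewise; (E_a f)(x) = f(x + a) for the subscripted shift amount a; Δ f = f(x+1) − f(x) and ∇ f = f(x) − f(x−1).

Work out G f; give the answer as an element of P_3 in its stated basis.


the result is g(x) = x^3 - (1/2)x^2 - (145/4)x - 53/8

E_{3/2} f = x^3 - (7/2)x^2 - (69/4)x - 125/8
∇ f = 3x^2 - 19x + 9
(E_{3/2} + ∇) f = x^3 - (1/2)x^2 - (145/4)x - 53/8


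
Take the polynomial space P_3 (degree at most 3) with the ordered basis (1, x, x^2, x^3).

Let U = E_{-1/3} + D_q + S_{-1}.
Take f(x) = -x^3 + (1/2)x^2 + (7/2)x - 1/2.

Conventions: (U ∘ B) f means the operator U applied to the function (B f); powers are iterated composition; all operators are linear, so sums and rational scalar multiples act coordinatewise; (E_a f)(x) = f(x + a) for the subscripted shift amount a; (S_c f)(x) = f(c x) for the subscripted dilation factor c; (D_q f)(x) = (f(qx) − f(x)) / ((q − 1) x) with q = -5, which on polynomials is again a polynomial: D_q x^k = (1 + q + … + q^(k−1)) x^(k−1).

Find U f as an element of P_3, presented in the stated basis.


E_{-1/3} f = -x^3 + (3/2)x^2 + (17/6)x - 85/54
D_q f = -21x^2 - 2x + 7/2
S_{-1} f = x^3 + (1/2)x^2 - (7/2)x - 1/2
(E_{-1/3} + D_q + S_{-1}) f = -19x^2 - (8/3)x + 77/54

g(x) = -19x^2 - (8/3)x + 77/54


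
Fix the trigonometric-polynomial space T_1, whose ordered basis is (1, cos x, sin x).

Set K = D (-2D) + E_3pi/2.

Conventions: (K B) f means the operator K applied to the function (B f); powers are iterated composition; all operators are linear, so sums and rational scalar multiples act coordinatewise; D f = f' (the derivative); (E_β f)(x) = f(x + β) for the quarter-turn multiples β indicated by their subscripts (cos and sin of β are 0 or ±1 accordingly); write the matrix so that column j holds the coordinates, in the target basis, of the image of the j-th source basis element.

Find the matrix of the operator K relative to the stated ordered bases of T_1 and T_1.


image of 1: 1
image of cos x: 2cos x + sin x
image of sin x: -cos x + 2sin x
each image's coordinates form column j of the matrix

the matrix is [[1, 0, 0]; [0, 2, -1]; [0, 1, 2]] (rows listed top to bottom)


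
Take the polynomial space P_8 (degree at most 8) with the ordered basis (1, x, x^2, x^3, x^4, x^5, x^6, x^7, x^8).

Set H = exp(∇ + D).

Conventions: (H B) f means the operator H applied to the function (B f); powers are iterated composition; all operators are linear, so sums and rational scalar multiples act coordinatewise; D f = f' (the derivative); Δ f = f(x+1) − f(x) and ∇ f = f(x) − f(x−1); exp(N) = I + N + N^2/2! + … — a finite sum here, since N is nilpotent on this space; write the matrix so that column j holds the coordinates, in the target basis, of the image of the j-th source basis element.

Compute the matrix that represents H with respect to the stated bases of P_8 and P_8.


the matrix is [[1, 2, 3, 3, 2, 3, 5, -4, 5]; [0, 1, 4, 9, 12, 10, 18, 35, -32]; [0, 0, 1, 6, 18, 30, 30, 63, 140]; [0, 0, 0, 1, 8, 30, 60, 70, 168]; [0, 0, 0, 0, 1, 10, 45, 105, 140]; [0, 0, 0, 0, 0, 1, 12, 63, 168]; [0, 0, 0, 0, 0, 0, 1, 14, 84]; [0, 0, 0, 0, 0, 0, 0, 1, 16]; [0, 0, 0, 0, 0, 0, 0, 0, 1]] (rows listed top to bottom)

image of 1: 1
image of x: x + 2
image of x^2: x^2 + 4x + 3
image of x^3: x^3 + 6x^2 + 9x + 3
image of x^4: x^4 + 8x^3 + 18x^2 + 12x + 2
image of x^5: x^5 + 10x^4 + 30x^3 + 30x^2 + 10x + 3
image of x^6: x^6 + 12x^5 + 45x^4 + 60x^3 + 30x^2 + 18x + 5
image of x^7: x^7 + 14x^6 + 63x^5 + 105x^4 + 70x^3 + 63x^2 + 35x - 4
image of x^8: x^8 + 16x^7 + 84x^6 + 168x^5 + 140x^4 + 168x^3 + 140x^2 - 32x + 5
each image's coordinates form column j of the matrix


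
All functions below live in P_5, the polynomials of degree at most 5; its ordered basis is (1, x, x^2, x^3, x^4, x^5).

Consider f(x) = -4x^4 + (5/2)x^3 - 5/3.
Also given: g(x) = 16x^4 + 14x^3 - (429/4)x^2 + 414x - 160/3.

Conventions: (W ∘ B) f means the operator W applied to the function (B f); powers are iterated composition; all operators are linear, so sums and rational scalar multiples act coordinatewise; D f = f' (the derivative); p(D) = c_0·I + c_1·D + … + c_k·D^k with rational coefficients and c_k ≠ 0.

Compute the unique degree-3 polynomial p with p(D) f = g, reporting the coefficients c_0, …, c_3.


D^0 f = -4x^4 + (5/2)x^3 - 5/3
D^1 f = -16x^3 + (15/2)x^2
D^2 f = -48x^2 + 15x
D^3 f = -96x + 15
matching coefficients of g against c_0 f + c_1 Df + … from the top degree down determines the c_i
solution: c_0 = -4, c_1 = -3/2, c_2 = 2, c_3 = -4

c_0 = -4, c_1 = -3/2, c_2 = 2, c_3 = -4


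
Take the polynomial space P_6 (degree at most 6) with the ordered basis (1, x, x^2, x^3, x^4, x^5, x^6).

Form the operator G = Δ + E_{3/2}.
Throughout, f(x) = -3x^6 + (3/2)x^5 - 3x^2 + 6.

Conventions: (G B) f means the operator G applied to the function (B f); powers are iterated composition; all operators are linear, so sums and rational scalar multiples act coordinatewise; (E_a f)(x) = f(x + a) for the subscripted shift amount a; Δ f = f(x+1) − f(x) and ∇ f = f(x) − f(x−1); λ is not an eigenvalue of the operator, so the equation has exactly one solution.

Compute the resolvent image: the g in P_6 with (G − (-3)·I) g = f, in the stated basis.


write g with unknown coordinates in the stated basis and equate coefficients in (G − (-3)·I) g = f
solving from the highest basis element down gives g = -(3/4)x^6 + (51/16)x^5 - (105/128)x^4 - (1905/256)x^3 - (1251/2048)x^2 + (65565/8192)x + 121341/65536
check: G g = -(3/4)x^6 - (129/16)x^5 + (315/128)x^4 + (5715/256)x^3 - (2391/2048)x^2 - (196695/8192)x + 29193/65536
so G g − (-3)·g = -3x^6 + (3/2)x^5 - 3x^2 + 6 = f ✓

the image equals g(x) = -(3/4)x^6 + (51/16)x^5 - (105/128)x^4 - (1905/256)x^3 - (1251/2048)x^2 + (65565/8192)x + 121341/65536
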